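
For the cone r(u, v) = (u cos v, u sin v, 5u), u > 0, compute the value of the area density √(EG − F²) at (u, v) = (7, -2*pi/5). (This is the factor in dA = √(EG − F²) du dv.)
√(EG − F²)|_{(7, -2*pi/5)} = 7*sqrt(26)

E = 26, F = 0, G = u^2, so EG − F² = 26*u^2. Taking the positive square root: √(EG − F²) = sqrt(26)*Abs(u). At (u, v) = (7, -2*pi/5): 7*sqrt(26).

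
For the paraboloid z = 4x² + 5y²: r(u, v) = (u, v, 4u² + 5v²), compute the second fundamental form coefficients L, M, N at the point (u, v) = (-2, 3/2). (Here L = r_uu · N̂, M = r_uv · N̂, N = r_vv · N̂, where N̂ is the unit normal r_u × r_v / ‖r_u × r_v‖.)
L = 4*sqrt(482)/241;  M = 0;  N = 5*sqrt(482)/241

Compute the unit normal N̂(u, v) = (-8*u/sqrt(64*u^2 + 100*v^2 + 1), -10*v/sqrt(64*u^2 + 100*v^2 + 1), 1/sqrt(64*u^2 + 100*v^2 + 1)), and the second partials r_uu, r_uv, r_vv. Take dot products:
  L(u, v) = r_uu · N̂ = 8/sqrt(64*u^2 + 100*v^2 + 1),
  M(u, v) = r_uv · N̂ = 0,
  N(u, v) = r_vv · N̂ = 10/sqrt(64*u^2 + 100*v^2 + 1).
Evaluating at (u, v) = (-2, 3/2):
  L = 4*sqrt(482)/241, M = 0, N = 5*sqrt(482)/241.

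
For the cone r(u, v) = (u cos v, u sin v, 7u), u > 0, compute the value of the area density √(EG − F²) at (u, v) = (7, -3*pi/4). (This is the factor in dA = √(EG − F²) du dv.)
√(EG − F²)|_{(7, -3*pi/4)} = 35*sqrt(2)

E = 50, F = 0, G = u^2, so EG − F² = 50*u^2. Taking the positive square root: √(EG − F²) = 5*sqrt(2)*Abs(u). At (u, v) = (7, -3*pi/4): 35*sqrt(2).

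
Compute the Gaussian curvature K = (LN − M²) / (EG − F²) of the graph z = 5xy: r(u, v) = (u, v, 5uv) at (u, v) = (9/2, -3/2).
K = -100/1270129

Coefficients of the first fundamental form: E = 25*v^2 + 1, F = 25*u*v, G = 25*u^2 + 1.
Coefficients of the second fundamental form: L = 0, M = 5/sqrt(25*u^2 + 25*v^2 + 1), N = 0.
Assemble K = (LN − M²)/(EG − F²) = -25/(625*u^4 + 1250*u^2*v^2 + 50*u^2 + 625*v^4 + 50*v^2 + 1). At (u, v) = (9/2, -3/2): K = -100/1270129.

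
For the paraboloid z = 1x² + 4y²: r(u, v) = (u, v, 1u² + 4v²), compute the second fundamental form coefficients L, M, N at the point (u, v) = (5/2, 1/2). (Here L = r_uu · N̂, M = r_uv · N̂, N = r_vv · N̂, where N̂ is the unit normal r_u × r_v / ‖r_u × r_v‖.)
L = sqrt(42)/21;  M = 0;  N = 4*sqrt(42)/21

Compute the unit normal N̂(u, v) = (-2*u/sqrt(4*u^2 + 64*v^2 + 1), -8*v/sqrt(4*u^2 + 64*v^2 + 1), 1/sqrt(4*u^2 + 64*v^2 + 1)), and the second partials r_uu, r_uv, r_vv. Take dot products:
  L(u, v) = r_uu · N̂ = 2/sqrt(4*u^2 + 64*v^2 + 1),
  M(u, v) = r_uv · N̂ = 0,
  N(u, v) = r_vv · N̂ = 8/sqrt(4*u^2 + 64*v^2 + 1).
Evaluating at (u, v) = (5/2, 1/2):
  L = sqrt(42)/21, M = 0, N = 4*sqrt(42)/21.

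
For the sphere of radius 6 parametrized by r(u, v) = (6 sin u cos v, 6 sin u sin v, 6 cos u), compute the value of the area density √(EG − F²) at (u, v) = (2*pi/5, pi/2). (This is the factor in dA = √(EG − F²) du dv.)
√(EG − F²)|_{(2*pi/5, pi/2)} = 9*sqrt(2*sqrt(5) + 10)

E = 36, F = 0, G = 36*sin(u)^2, so EG − F² = 1296*sin(u)^2. Taking the positive square root: √(EG − F²) = 36*Abs(sin(u)). At (u, v) = (2*pi/5, pi/2): 9*sqrt(2*sqrt(5) + 10).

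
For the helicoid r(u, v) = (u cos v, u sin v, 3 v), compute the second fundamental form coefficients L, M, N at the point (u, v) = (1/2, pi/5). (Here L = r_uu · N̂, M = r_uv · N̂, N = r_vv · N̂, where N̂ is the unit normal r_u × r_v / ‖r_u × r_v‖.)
L = 0;  M = -6*sqrt(37)/37;  N = 0

Compute the unit normal N̂(u, v) = (3*sin(v)/sqrt(u^2 + 9), -3*cos(v)/sqrt(u^2 + 9), u/sqrt(u^2 + 9)), and the second partials r_uu, r_uv, r_vv. Take dot products:
  L(u, v) = r_uu · N̂ = 0,
  M(u, v) = r_uv · N̂ = -3/sqrt(u^2 + 9),
  N(u, v) = r_vv · N̂ = 0.
Evaluating at (u, v) = (1/2, pi/5):
  L = 0, M = -6*sqrt(37)/37, N = 0.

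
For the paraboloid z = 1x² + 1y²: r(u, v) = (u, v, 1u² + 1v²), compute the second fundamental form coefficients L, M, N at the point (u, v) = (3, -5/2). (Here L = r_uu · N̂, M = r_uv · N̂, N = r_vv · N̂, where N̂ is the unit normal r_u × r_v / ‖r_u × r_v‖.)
L = sqrt(62)/31;  M = 0;  N = sqrt(62)/31

Compute the unit normal N̂(u, v) = (-2*u/sqrt(4*u^2 + 4*v^2 + 1), -2*v/sqrt(4*u^2 + 4*v^2 + 1), 1/sqrt(4*u^2 + 4*v^2 + 1)), and the second partials r_uu, r_uv, r_vv. Take dot products:
  L(u, v) = r_uu · N̂ = 2/sqrt(4*u^2 + 4*v^2 + 1),
  M(u, v) = r_uv · N̂ = 0,
  N(u, v) = r_vv · N̂ = 2/sqrt(4*u^2 + 4*v^2 + 1).
Evaluating at (u, v) = (3, -5/2):
  L = sqrt(62)/31, M = 0, N = sqrt(62)/31.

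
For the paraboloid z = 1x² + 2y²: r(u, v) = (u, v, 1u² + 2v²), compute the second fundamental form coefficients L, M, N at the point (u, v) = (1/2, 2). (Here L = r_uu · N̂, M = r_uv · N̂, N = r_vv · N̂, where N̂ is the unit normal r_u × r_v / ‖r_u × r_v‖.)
L = sqrt(66)/33;  M = 0;  N = 2*sqrt(66)/33

Compute the unit normal N̂(u, v) = (-2*u/sqrt(4*u^2 + 16*v^2 + 1), -4*v/sqrt(4*u^2 + 16*v^2 + 1), 1/sqrt(4*u^2 + 16*v^2 + 1)), and the second partials r_uu, r_uv, r_vv. Take dot products:
  L(u, v) = r_uu · N̂ = 2/sqrt(4*u^2 + 16*v^2 + 1),
  M(u, v) = r_uv · N̂ = 0,
  N(u, v) = r_vv · N̂ = 4/sqrt(4*u^2 + 16*v^2 + 1).
Evaluating at (u, v) = (1/2, 2):
  L = sqrt(66)/33, M = 0, N = 2*sqrt(66)/33.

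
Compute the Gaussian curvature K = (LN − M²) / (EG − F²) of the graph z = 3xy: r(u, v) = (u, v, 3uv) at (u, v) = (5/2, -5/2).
K = -36/51529

Coefficients of the first fundamental form: E = 9*v^2 + 1, F = 9*u*v, G = 9*u^2 + 1.
Coefficients of the second fundamental form: L = 0, M = 3/sqrt(9*u^2 + 9*v^2 + 1), N = 0.
Assemble K = (LN − M²)/(EG − F²) = -9/(81*u^4 + 162*u^2*v^2 + 18*u^2 + 81*v^4 + 18*v^2 + 1). At (u, v) = (5/2, -5/2): K = -36/51529.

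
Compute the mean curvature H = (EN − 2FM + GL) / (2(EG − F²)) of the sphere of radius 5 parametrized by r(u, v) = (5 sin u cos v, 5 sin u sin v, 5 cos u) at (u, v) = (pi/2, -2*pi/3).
H = -1/5

With E = 25, F = 0, G = 25*sin(u)^2, L = -5*sin(u)/Abs(sin(u)), M = 0, N = -5*sin(u)^3/Abs(sin(u)), assemble
  H = (EN − 2FM + GL) / (2(EG − F²)) = -sin(u)/(5*Abs(sin(u))).
At (u, v) = (pi/2, -2*pi/3): H = -1/5.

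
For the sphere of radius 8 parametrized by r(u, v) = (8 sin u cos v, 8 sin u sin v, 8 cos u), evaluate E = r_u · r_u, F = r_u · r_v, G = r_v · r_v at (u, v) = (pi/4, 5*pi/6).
E = 64;  F = 0;  G = 32

Partials: r_u = (8*cos(u)*cos(v), 8*sin(v)*cos(u), -8*sin(u)), r_v = (-8*sin(u)*sin(v), 8*sin(u)*cos(v), 0). As functions of (u, v):
  E = r_u · r_u = 64,
  F = r_u · r_v = 0,
  G = r_v · r_v = 64*sin(u)^2.
Evaluating at (u, v) = (pi/4, 5*pi/6): E = 64, F = 0, G = 32.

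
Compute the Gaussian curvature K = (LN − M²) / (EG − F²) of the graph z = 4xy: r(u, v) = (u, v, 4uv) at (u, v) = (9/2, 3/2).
K = -16/130321

Coefficients of the first fundamental form: E = 16*v^2 + 1, F = 16*u*v, G = 16*u^2 + 1.
Coefficients of the second fundamental form: L = 0, M = 4/sqrt(16*u^2 + 16*v^2 + 1), N = 0.
Assemble K = (LN − M²)/(EG − F²) = -16/(256*u^4 + 512*u^2*v^2 + 32*u^2 + 256*v^4 + 32*v^2 + 1). At (u, v) = (9/2, 3/2): K = -16/130321.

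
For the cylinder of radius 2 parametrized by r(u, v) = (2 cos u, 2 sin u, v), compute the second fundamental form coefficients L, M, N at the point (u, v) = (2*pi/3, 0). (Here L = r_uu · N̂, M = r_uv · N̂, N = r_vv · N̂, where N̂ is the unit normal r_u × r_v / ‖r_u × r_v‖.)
L = -2;  M = 0;  N = 0

Compute the unit normal N̂(u, v) = (cos(u), sin(u), 0), and the second partials r_uu, r_uv, r_vv. Take dot products:
  L(u, v) = r_uu · N̂ = -2,
  M(u, v) = r_uv · N̂ = 0,
  N(u, v) = r_vv · N̂ = 0.
Evaluating at (u, v) = (2*pi/3, 0):
  L = -2, M = 0, N = 0.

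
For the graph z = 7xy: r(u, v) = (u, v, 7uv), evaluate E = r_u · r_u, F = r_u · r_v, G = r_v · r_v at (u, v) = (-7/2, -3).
E = 442;  F = 1029/2;  G = 2405/4

Partials: r_u = (1, 0, 7*v), r_v = (0, 1, 7*u). As functions of (u, v):
  E = r_u · r_u = 49*v^2 + 1,
  F = r_u · r_v = 49*u*v,
  G = r_v · r_v = 49*u^2 + 1.
Evaluating at (u, v) = (-7/2, -3): E = 442, F = 1029/2, G = 2405/4.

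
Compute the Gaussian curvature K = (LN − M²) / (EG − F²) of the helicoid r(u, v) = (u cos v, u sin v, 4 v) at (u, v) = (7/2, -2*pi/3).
K = -256/12769

Coefficients of the first fundamental form: E = 1, F = 0, G = u^2 + 16.
Coefficients of the second fundamental form: L = 0, M = -4/sqrt(u^2 + 16), N = 0.
Assemble K = (LN − M²)/(EG − F²) = -16/(u^2 + 16)^2. At (u, v) = (7/2, -2*pi/3): K = -256/12769.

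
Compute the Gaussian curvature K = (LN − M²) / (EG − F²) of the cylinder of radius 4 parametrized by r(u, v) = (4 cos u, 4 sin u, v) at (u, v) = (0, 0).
K = 0

Coefficients of the first fundamental form: E = 16, F = 0, G = 1.
Coefficients of the second fundamental form: L = -4, M = 0, N = 0.
Assemble K = (LN − M²)/(EG − F²) = 0. At (u, v) = (0, 0): K = 0.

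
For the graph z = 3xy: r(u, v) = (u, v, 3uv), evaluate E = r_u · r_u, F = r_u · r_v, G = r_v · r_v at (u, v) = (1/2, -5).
E = 226;  F = -45/2;  G = 13/4

Partials: r_u = (1, 0, 3*v), r_v = (0, 1, 3*u). As functions of (u, v):
  E = r_u · r_u = 9*v^2 + 1,
  F = r_u · r_v = 9*u*v,
  G = r_v · r_v = 9*u^2 + 1.
Evaluating at (u, v) = (1/2, -5): E = 226, F = -45/2, G = 13/4.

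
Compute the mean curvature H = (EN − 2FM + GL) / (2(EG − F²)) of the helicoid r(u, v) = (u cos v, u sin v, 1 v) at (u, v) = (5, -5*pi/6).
H = 0

With E = 1, F = 0, G = u^2 + 1, L = 0, M = -1/sqrt(u^2 + 1), N = 0, assemble
  H = (EN − 2FM + GL) / (2(EG − F²)) = 0.
At (u, v) = (5, -5*pi/6): H = 0.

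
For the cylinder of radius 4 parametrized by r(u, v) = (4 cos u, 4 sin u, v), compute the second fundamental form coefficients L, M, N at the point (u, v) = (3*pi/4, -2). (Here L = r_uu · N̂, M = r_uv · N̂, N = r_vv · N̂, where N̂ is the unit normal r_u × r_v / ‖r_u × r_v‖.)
L = -4;  M = 0;  N = 0

Compute the unit normal N̂(u, v) = (cos(u), sin(u), 0), and the second partials r_uu, r_uv, r_vv. Take dot products:
  L(u, v) = r_uu · N̂ = -4,
  M(u, v) = r_uv · N̂ = 0,
  N(u, v) = r_vv · N̂ = 0.
Evaluating at (u, v) = (3*pi/4, -2):
  L = -4, M = 0, N = 0.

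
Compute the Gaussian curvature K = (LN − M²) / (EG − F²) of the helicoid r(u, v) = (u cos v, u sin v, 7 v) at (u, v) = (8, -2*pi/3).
K = -49/12769

Coefficients of the first fundamental form: E = 1, F = 0, G = u^2 + 49.
Coefficients of the second fundamental form: L = 0, M = -7/sqrt(u^2 + 49), N = 0.
Assemble K = (LN − M²)/(EG − F²) = -49/(u^2 + 49)^2. At (u, v) = (8, -2*pi/3): K = -49/12769.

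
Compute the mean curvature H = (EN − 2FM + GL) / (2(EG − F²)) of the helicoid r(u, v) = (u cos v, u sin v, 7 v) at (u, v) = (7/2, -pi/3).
H = 0

With E = 1, F = 0, G = u^2 + 49, L = 0, M = -7/sqrt(u^2 + 49), N = 0, assemble
  H = (EN − 2FM + GL) / (2(EG − F²)) = 0.
At (u, v) = (7/2, -pi/3): H = 0.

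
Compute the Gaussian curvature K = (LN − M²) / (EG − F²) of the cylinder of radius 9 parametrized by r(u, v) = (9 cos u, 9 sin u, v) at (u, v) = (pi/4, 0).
K = 0

Coefficients of the first fundamental form: E = 81, F = 0, G = 1.
Coefficients of the second fundamental form: L = -9, M = 0, N = 0.
Assemble K = (LN − M²)/(EG − F²) = 0. At (u, v) = (pi/4, 0): K = 0.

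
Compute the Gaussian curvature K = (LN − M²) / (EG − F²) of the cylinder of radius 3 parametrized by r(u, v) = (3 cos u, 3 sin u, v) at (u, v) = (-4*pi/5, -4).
K = 0

Coefficients of the first fundamental form: E = 9, F = 0, G = 1.
Coefficients of the second fundamental form: L = -3, M = 0, N = 0.
Assemble K = (LN − M²)/(EG − F²) = 0. At (u, v) = (-4*pi/5, -4): K = 0.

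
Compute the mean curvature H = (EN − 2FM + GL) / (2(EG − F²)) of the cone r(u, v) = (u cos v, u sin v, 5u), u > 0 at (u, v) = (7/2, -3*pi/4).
H = 5*sqrt(26)/182

With E = 26, F = 0, G = u^2, L = 0, M = 0, N = 5*sqrt(26)*u^2/(26*Abs(u)), assemble
  H = (EN − 2FM + GL) / (2(EG − F²)) = 5*sqrt(26)/(52*Abs(u)).
At (u, v) = (7/2, -3*pi/4): H = 5*sqrt(26)/182.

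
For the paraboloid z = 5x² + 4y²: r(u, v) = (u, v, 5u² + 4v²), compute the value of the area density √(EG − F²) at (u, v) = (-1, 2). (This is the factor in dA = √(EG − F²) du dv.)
√(EG − F²)|_{(-1, 2)} = sqrt(357)

E = 100*u^2 + 1, F = 80*u*v, G = 64*v^2 + 1, so EG − F² = 100*u^2 + 64*v^2 + 1. Taking the positive square root: √(EG − F²) = sqrt(100*u^2 + 64*v^2 + 1). At (u, v) = (-1, 2): sqrt(357).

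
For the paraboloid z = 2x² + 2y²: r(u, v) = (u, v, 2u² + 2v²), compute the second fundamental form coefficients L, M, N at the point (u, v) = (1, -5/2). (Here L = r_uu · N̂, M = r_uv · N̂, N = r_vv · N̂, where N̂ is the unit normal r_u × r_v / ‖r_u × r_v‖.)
L = 4*sqrt(13)/39;  M = 0;  N = 4*sqrt(13)/39

Compute the unit normal N̂(u, v) = (-4*u/sqrt(16*u^2 + 16*v^2 + 1), -4*v/sqrt(16*u^2 + 16*v^2 + 1), 1/sqrt(16*u^2 + 16*v^2 + 1)), and the second partials r_uu, r_uv, r_vv. Take dot products:
  L(u, v) = r_uu · N̂ = 4/sqrt(16*u^2 + 16*v^2 + 1),
  M(u, v) = r_uv · N̂ = 0,
  N(u, v) = r_vv · N̂ = 4/sqrt(16*u^2 + 16*v^2 + 1).
Evaluating at (u, v) = (1, -5/2):
  L = 4*sqrt(13)/39, M = 0, N = 4*sqrt(13)/39.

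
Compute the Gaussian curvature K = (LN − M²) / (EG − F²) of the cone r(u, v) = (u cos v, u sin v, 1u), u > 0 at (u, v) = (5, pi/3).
K = 0

Coefficients of the first fundamental form: E = 2, F = 0, G = u^2.
Coefficients of the second fundamental form: L = 0, M = 0, N = sqrt(2)*u^2/(2*Abs(u)).
Assemble K = (LN − M²)/(EG − F²) = 0. At (u, v) = (5, pi/3): K = 0.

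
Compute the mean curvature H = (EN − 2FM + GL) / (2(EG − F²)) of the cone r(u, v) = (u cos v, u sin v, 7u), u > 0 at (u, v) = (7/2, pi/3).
H = sqrt(2)/10

With E = 50, F = 0, G = u^2, L = 0, M = 0, N = 7*sqrt(2)*u^2/(10*Abs(u)), assemble
  H = (EN − 2FM + GL) / (2(EG − F²)) = 7*sqrt(2)/(20*Abs(u)).
At (u, v) = (7/2, pi/3): H = sqrt(2)/10.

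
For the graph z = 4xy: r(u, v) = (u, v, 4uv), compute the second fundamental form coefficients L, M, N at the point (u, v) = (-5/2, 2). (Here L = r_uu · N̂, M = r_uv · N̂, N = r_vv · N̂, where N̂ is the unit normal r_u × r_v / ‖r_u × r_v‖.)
L = 0;  M = 4*sqrt(165)/165;  N = 0

Compute the unit normal N̂(u, v) = (-4*v/sqrt(16*u^2 + 16*v^2 + 1), -4*u/sqrt(16*u^2 + 16*v^2 + 1), 1/sqrt(16*u^2 + 16*v^2 + 1)), and the second partials r_uu, r_uv, r_vv. Take dot products:
  L(u, v) = r_uu · N̂ = 0,
  M(u, v) = r_uv · N̂ = 4/sqrt(16*u^2 + 16*v^2 + 1),
  N(u, v) = r_vv · N̂ = 0.
Evaluating at (u, v) = (-5/2, 2):
  L = 0, M = 4*sqrt(165)/165, N = 0.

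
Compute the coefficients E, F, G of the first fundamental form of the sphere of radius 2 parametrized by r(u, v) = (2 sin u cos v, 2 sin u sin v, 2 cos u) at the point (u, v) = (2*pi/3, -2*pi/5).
E = 4;  F = 0;  G = 3

Partials: r_u = (2*cos(u)*cos(v), 2*sin(v)*cos(u), -2*sin(u)), r_v = (-2*sin(u)*sin(v), 2*sin(u)*cos(v), 0). As functions of (u, v):
  E = r_u · r_u = 4,
  F = r_u · r_v = 0,
  G = r_v · r_v = 4*sin(u)^2.
Evaluating at (u, v) = (2*pi/3, -2*pi/5): E = 4, F = 0, G = 3.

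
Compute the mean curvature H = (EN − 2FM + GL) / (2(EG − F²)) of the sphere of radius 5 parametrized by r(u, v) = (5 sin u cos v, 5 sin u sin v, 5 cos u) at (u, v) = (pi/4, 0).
H = -1/5

With E = 25, F = 0, G = 25*sin(u)^2, L = -5*sin(u)/Abs(sin(u)), M = 0, N = -5*sin(u)^3/Abs(sin(u)), assemble
  H = (EN − 2FM + GL) / (2(EG − F²)) = -sin(u)/(5*Abs(sin(u))).
At (u, v) = (pi/4, 0): H = -1/5.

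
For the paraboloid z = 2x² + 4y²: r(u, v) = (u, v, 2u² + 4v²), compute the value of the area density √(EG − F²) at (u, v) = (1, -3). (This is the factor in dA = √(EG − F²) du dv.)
√(EG − F²)|_{(1, -3)} = sqrt(593)

E = 16*u^2 + 1, F = 32*u*v, G = 64*v^2 + 1, so EG − F² = 16*u^2 + 64*v^2 + 1. Taking the positive square root: √(EG − F²) = sqrt(16*u^2 + 64*v^2 + 1). At (u, v) = (1, -3): sqrt(593).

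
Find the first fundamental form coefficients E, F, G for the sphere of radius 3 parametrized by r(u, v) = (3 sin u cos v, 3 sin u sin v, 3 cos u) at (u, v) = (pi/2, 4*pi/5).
E = 9;  F = 0;  G = 9

Partials: r_u = (3*cos(u)*cos(v), 3*sin(v)*cos(u), -3*sin(u)), r_v = (-3*sin(u)*sin(v), 3*sin(u)*cos(v), 0). As functions of (u, v):
  E = r_u · r_u = 9,
  F = r_u · r_v = 0,
  G = r_v · r_v = 9*sin(u)^2.
Evaluating at (u, v) = (pi/2, 4*pi/5): E = 9, F = 0, G = 9.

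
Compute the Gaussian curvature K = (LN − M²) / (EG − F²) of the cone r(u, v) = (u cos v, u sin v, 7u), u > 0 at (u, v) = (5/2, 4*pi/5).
K = 0

Coefficients of the first fundamental form: E = 50, F = 0, G = u^2.
Coefficients of the second fundamental form: L = 0, M = 0, N = 7*sqrt(2)*u^2/(10*Abs(u)).
Assemble K = (LN − M²)/(EG − F²) = 0. At (u, v) = (5/2, 4*pi/5): K = 0.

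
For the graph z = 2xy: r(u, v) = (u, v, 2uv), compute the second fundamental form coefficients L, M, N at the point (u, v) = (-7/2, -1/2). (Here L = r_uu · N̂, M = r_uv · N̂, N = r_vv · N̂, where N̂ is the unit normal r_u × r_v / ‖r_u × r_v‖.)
L = 0;  M = 2*sqrt(51)/51;  N = 0

Compute the unit normal N̂(u, v) = (-2*v/sqrt(4*u^2 + 4*v^2 + 1), -2*u/sqrt(4*u^2 + 4*v^2 + 1), 1/sqrt(4*u^2 + 4*v^2 + 1)), and the second partials r_uu, r_uv, r_vv. Take dot products:
  L(u, v) = r_uu · N̂ = 0,
  M(u, v) = r_uv · N̂ = 2/sqrt(4*u^2 + 4*v^2 + 1),
  N(u, v) = r_vv · N̂ = 0.
Evaluating at (u, v) = (-7/2, -1/2):
  L = 0, M = 2*sqrt(51)/51, N = 0.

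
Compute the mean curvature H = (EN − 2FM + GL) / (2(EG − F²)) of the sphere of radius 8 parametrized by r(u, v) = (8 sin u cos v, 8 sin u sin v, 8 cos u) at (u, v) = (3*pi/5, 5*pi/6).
H = -1/8

With E = 64, F = 0, G = 64*sin(u)^2, L = -8*sin(u)/Abs(sin(u)), M = 0, N = -8*sin(u)^3/Abs(sin(u)), assemble
  H = (EN − 2FM + GL) / (2(EG − F²)) = -sin(u)/(8*Abs(sin(u))).
At (u, v) = (3*pi/5, 5*pi/6): H = -1/8.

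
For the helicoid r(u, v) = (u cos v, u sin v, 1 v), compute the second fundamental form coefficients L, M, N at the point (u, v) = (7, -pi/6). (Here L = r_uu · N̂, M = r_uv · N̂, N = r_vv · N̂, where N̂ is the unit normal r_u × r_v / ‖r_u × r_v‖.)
L = 0;  M = -sqrt(2)/10;  N = 0

Compute the unit normal N̂(u, v) = (sin(v)/sqrt(u^2 + 1), -cos(v)/sqrt(u^2 + 1), u/sqrt(u^2 + 1)), and the second partials r_uu, r_uv, r_vv. Take dot products:
  L(u, v) = r_uu · N̂ = 0,
  M(u, v) = r_uv · N̂ = -1/sqrt(u^2 + 1),
  N(u, v) = r_vv · N̂ = 0.
Evaluating at (u, v) = (7, -pi/6):
  L = 0, M = -sqrt(2)/10, N = 0.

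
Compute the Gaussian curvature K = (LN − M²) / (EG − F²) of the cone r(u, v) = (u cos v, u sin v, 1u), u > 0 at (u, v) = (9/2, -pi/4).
K = 0

Coefficients of the first fundamental form: E = 2, F = 0, G = u^2.
Coefficients of the second fundamental form: L = 0, M = 0, N = sqrt(2)*u^2/(2*Abs(u)).
Assemble K = (LN − M²)/(EG − F²) = 0. At (u, v) = (9/2, -pi/4): K = 0.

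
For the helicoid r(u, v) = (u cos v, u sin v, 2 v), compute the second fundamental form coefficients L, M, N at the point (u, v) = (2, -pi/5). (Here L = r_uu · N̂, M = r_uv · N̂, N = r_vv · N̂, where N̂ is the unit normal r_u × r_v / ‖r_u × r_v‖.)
L = 0;  M = -sqrt(2)/2;  N = 0

Compute the unit normal N̂(u, v) = (2*sin(v)/sqrt(u^2 + 4), -2*cos(v)/sqrt(u^2 + 4), u/sqrt(u^2 + 4)), and the second partials r_uu, r_uv, r_vv. Take dot products:
  L(u, v) = r_uu · N̂ = 0,
  M(u, v) = r_uv · N̂ = -2/sqrt(u^2 + 4),
  N(u, v) = r_vv · N̂ = 0.
Evaluating at (u, v) = (2, -pi/5):
  L = 0, M = -sqrt(2)/2, N = 0.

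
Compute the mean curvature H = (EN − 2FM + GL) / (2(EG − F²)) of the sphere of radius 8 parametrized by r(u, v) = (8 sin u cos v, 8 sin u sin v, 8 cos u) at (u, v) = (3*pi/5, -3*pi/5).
H = -1/8

With E = 64, F = 0, G = 64*sin(u)^2, L = -8*sin(u)/Abs(sin(u)), M = 0, N = -8*sin(u)^3/Abs(sin(u)), assemble
  H = (EN − 2FM + GL) / (2(EG − F²)) = -sin(u)/(8*Abs(sin(u))).
At (u, v) = (3*pi/5, -3*pi/5): H = -1/8.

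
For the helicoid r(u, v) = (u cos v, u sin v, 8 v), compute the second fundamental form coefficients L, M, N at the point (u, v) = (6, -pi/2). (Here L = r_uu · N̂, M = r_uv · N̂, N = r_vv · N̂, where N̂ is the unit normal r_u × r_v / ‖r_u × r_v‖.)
L = 0;  M = -4/5;  N = 0

Compute the unit normal N̂(u, v) = (8*sin(v)/sqrt(u^2 + 64), -8*cos(v)/sqrt(u^2 + 64), u/sqrt(u^2 + 64)), and the second partials r_uu, r_uv, r_vv. Take dot products:
  L(u, v) = r_uu · N̂ = 0,
  M(u, v) = r_uv · N̂ = -8/sqrt(u^2 + 64),
  N(u, v) = r_vv · N̂ = 0.
Evaluating at (u, v) = (6, -pi/2):
  L = 0, M = -4/5, N = 0.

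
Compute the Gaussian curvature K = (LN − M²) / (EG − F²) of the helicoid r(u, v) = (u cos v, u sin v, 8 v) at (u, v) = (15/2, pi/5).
K = -1024/231361

Coefficients of the first fundamental form: E = 1, F = 0, G = u^2 + 64.
Coefficients of the second fundamental form: L = 0, M = -8/sqrt(u^2 + 64), N = 0.
Assemble K = (LN − M²)/(EG − F²) = -64/(u^2 + 64)^2. At (u, v) = (15/2, pi/5): K = -1024/231361.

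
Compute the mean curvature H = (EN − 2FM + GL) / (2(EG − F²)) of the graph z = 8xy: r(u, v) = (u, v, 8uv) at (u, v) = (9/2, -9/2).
H = 10368*sqrt(2593)/6723649

With E = 64*v^2 + 1, F = 64*u*v, G = 64*u^2 + 1, L = 0, M = 8/sqrt(64*u^2 + 64*v^2 + 1), N = 0, assemble
  H = (EN − 2FM + GL) / (2(EG − F²)) = -512*u*v/(64*u^2 + 64*v^2 + 1)^(3/2).
At (u, v) = (9/2, -9/2): H = 10368*sqrt(2593)/6723649.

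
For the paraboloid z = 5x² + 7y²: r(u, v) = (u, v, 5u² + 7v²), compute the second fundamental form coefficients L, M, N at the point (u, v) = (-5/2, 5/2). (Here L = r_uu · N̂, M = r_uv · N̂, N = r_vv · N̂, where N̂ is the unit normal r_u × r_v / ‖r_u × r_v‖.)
L = 10*sqrt(1851)/1851;  M = 0;  N = 14*sqrt(1851)/1851

Compute the unit normal N̂(u, v) = (-10*u/sqrt(100*u^2 + 196*v^2 + 1), -14*v/sqrt(100*u^2 + 196*v^2 + 1), 1/sqrt(100*u^2 + 196*v^2 + 1)), and the second partials r_uu, r_uv, r_vv. Take dot products:
  L(u, v) = r_uu · N̂ = 10/sqrt(100*u^2 + 196*v^2 + 1),
  M(u, v) = r_uv · N̂ = 0,
  N(u, v) = r_vv · N̂ = 14/sqrt(100*u^2 + 196*v^2 + 1).
Evaluating at (u, v) = (-5/2, 5/2):
  L = 10*sqrt(1851)/1851, M = 0, N = 14*sqrt(1851)/1851.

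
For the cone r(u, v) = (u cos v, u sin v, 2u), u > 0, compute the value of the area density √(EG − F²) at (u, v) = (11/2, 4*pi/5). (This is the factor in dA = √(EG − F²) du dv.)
√(EG − F²)|_{(11/2, 4*pi/5)} = 11*sqrt(5)/2

E = 5, F = 0, G = u^2, so EG − F² = 5*u^2. Taking the positive square root: √(EG − F²) = sqrt(5)*Abs(u). At (u, v) = (11/2, 4*pi/5): 11*sqrt(5)/2.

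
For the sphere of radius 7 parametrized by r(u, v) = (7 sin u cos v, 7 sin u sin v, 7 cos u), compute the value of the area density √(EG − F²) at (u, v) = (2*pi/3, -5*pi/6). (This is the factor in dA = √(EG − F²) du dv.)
√(EG − F²)|_{(2*pi/3, -5*pi/6)} = 49*sqrt(3)/2

E = 49, F = 0, G = 49*sin(u)^2, so EG − F² = 2401*sin(u)^2. Taking the positive square root: √(EG − F²) = 49*Abs(sin(u)). At (u, v) = (2*pi/3, -5*pi/6): 49*sqrt(3)/2.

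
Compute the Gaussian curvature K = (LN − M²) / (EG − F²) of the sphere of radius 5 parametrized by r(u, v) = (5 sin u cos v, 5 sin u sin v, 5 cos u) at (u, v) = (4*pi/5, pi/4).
K = 1/25

Coefficients of the first fundamental form: E = 25, F = 0, G = 25*sin(u)^2.
Coefficients of the second fundamental form: L = -5*sin(u)/Abs(sin(u)), M = 0, N = -5*sin(u)^3/Abs(sin(u)).
Assemble K = (LN − M²)/(EG − F²) = 1/25. At (u, v) = (4*pi/5, pi/4): K = 1/25.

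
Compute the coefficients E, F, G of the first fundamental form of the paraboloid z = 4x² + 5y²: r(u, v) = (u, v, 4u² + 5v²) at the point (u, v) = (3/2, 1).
E = 145;  F = 120;  G = 101

Partials: r_u = (1, 0, 8*u), r_v = (0, 1, 10*v). As functions of (u, v):
  E = r_u · r_u = 64*u^2 + 1,
  F = r_u · r_v = 80*u*v,
  G = r_v · r_v = 100*v^2 + 1.
Evaluating at (u, v) = (3/2, 1): E = 145, F = 120, G = 101.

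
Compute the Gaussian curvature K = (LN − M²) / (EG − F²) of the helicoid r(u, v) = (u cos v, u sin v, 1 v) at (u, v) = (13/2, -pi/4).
K = -16/29929

Coefficients of the first fundamental form: E = 1, F = 0, G = u^2 + 1.
Coefficients of the second fundamental form: L = 0, M = -1/sqrt(u^2 + 1), N = 0.
Assemble K = (LN − M²)/(EG − F²) = -1/(u^2 + 1)^2. At (u, v) = (13/2, -pi/4): K = -16/29929.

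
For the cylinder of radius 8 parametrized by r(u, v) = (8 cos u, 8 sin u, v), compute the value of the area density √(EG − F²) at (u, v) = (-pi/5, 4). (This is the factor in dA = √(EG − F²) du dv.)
√(EG − F²)|_{(-pi/5, 4)} = 8

E = 64, F = 0, G = 1, so EG − F² = 64. Taking the positive square root: √(EG − F²) = 8. At (u, v) = (-pi/5, 4): 8.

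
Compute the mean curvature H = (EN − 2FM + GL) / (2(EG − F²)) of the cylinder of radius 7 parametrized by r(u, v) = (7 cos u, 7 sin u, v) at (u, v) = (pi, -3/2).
H = -1/14

With E = 49, F = 0, G = 1, L = -7, M = 0, N = 0, assemble
  H = (EN − 2FM + GL) / (2(EG − F²)) = -1/14.
At (u, v) = (pi, -3/2): H = -1/14.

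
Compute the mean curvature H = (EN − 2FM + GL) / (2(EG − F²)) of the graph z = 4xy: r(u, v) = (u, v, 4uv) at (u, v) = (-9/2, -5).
H = -288*sqrt(29)/21025

With E = 16*v^2 + 1, F = 16*u*v, G = 16*u^2 + 1, L = 0, M = 4/sqrt(16*u^2 + 16*v^2 + 1), N = 0, assemble
  H = (EN − 2FM + GL) / (2(EG − F²)) = -64*u*v/(16*u^2 + 16*v^2 + 1)^(3/2).
At (u, v) = (-9/2, -5): H = -288*sqrt(29)/21025.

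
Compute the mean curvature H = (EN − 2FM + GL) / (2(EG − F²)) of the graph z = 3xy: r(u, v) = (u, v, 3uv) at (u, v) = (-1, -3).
H = -81*sqrt(91)/8281

With E = 9*v^2 + 1, F = 9*u*v, G = 9*u^2 + 1, L = 0, M = 3/sqrt(9*u^2 + 9*v^2 + 1), N = 0, assemble
  H = (EN − 2FM + GL) / (2(EG − F²)) = -27*u*v/(9*u^2 + 9*v^2 + 1)^(3/2).
At (u, v) = (-1, -3): H = -81*sqrt(91)/8281.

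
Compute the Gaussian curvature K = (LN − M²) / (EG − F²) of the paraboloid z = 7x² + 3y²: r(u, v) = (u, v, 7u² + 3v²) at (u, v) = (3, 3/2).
K = 21/851929

Coefficients of the first fundamental form: E = 196*u^2 + 1, F = 84*u*v, G = 36*v^2 + 1.
Coefficients of the second fundamental form: L = 14/sqrt(196*u^2 + 36*v^2 + 1), M = 0, N = 6/sqrt(196*u^2 + 36*v^2 + 1).
Assemble K = (LN − M²)/(EG − F²) = 84/(38416*u^4 + 14112*u^2*v^2 + 392*u^2 + 1296*v^4 + 72*v^2 + 1). At (u, v) = (3, 3/2): K = 21/851929.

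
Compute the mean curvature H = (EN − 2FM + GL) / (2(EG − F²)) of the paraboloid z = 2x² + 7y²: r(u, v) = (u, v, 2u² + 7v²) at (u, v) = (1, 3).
H = 3649*sqrt(1781)/3171961

With E = 16*u^2 + 1, F = 56*u*v, G = 196*v^2 + 1, L = 4/sqrt(16*u^2 + 196*v^2 + 1), M = 0, N = 14/sqrt(16*u^2 + 196*v^2 + 1), assemble
  H = (EN − 2FM + GL) / (2(EG − F²)) = (112*u^2 + 392*v^2 + 9)/(16*u^2 + 196*v^2 + 1)^(3/2).
At (u, v) = (1, 3): H = 3649*sqrt(1781)/3171961.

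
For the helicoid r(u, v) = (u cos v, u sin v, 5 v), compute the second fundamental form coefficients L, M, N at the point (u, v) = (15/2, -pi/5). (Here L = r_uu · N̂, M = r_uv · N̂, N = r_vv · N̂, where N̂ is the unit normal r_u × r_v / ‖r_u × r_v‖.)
L = 0;  M = -2*sqrt(13)/13;  N = 0

Compute the unit normal N̂(u, v) = (5*sin(v)/sqrt(u^2 + 25), -5*cos(v)/sqrt(u^2 + 25), u/sqrt(u^2 + 25)), and the second partials r_uu, r_uv, r_vv. Take dot products:
  L(u, v) = r_uu · N̂ = 0,
  M(u, v) = r_uv · N̂ = -5/sqrt(u^2 + 25),
  N(u, v) = r_vv · N̂ = 0.
Evaluating at (u, v) = (15/2, -pi/5):
  L = 0, M = -2*sqrt(13)/13, N = 0.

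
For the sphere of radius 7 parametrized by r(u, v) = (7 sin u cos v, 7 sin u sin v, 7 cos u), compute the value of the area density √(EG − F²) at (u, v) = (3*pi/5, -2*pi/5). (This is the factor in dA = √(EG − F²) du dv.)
√(EG − F²)|_{(3*pi/5, -2*pi/5)} = 49*sqrt(2*sqrt(5) + 10)/4

E = 49, F = 0, G = 49*sin(u)^2, so EG − F² = 2401*sin(u)^2. Taking the positive square root: √(EG − F²) = 49*Abs(sin(u)). At (u, v) = (3*pi/5, -2*pi/5): 49*sqrt(2*sqrt(5) + 10)/4.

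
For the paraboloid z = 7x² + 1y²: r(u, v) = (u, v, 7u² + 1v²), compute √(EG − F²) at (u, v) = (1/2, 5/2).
√(EG − F²)|_{(1/2, 5/2)} = 5*sqrt(3)

E = 196*u^2 + 1, F = 28*u*v, G = 4*v^2 + 1; EG − F² = 196*u^2 + 4*v^2 + 1; √(EG − F²) = sqrt(196*u^2 + 4*v^2 + 1). At the given point: 5*sqrt(3).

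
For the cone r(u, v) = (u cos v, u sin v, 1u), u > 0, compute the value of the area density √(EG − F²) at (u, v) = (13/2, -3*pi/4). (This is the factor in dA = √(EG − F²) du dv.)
√(EG − F²)|_{(13/2, -3*pi/4)} = 13*sqrt(2)/2

E = 2, F = 0, G = u^2, so EG − F² = 2*u^2. Taking the positive square root: √(EG − F²) = sqrt(2)*Abs(u). At (u, v) = (13/2, -3*pi/4): 13*sqrt(2)/2.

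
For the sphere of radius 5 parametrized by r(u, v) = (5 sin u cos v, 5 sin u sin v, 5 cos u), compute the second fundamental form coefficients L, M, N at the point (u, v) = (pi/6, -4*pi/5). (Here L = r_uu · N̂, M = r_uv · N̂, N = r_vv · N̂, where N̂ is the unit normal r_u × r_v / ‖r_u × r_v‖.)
L = -5;  M = 0;  N = -5/4

Compute the unit normal N̂(u, v) = (sin(u)^2*cos(v)/Abs(sin(u)), sin(u)^2*sin(v)/Abs(sin(u)), sin(2*u)/(2*Abs(sin(u)))), and the second partials r_uu, r_uv, r_vv. Take dot products:
  L(u, v) = r_uu · N̂ = -5*sin(u)/Abs(sin(u)),
  M(u, v) = r_uv · N̂ = 0,
  N(u, v) = r_vv · N̂ = -5*sin(u)^3/Abs(sin(u)).
Evaluating at (u, v) = (pi/6, -4*pi/5):
  L = -5, M = 0, N = -5/4.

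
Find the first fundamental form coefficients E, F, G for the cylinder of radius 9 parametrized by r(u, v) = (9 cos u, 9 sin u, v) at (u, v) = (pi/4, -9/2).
E = 81;  F = 0;  G = 1

Partials: r_u = (-9*sin(u), 9*cos(u), 0), r_v = (0, 0, 1). As functions of (u, v):
  E = r_u · r_u = 81,
  F = r_u · r_v = 0,
  G = r_v · r_v = 1.
Evaluating at (u, v) = (pi/4, -9/2): E = 81, F = 0, G = 1.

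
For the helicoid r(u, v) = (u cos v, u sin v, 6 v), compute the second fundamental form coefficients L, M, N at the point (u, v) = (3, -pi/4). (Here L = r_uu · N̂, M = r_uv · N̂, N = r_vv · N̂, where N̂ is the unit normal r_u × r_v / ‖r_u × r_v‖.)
L = 0;  M = -2*sqrt(5)/5;  N = 0

Compute the unit normal N̂(u, v) = (6*sin(v)/sqrt(u^2 + 36), -6*cos(v)/sqrt(u^2 + 36), u/sqrt(u^2 + 36)), and the second partials r_uu, r_uv, r_vv. Take dot products:
  L(u, v) = r_uu · N̂ = 0,
  M(u, v) = r_uv · N̂ = -6/sqrt(u^2 + 36),
  N(u, v) = r_vv · N̂ = 0.
Evaluating at (u, v) = (3, -pi/4):
  L = 0, M = -2*sqrt(5)/5, N = 0.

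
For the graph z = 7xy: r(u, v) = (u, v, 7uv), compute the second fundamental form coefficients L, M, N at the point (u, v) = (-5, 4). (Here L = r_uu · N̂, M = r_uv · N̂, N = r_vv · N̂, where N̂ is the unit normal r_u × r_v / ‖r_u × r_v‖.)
L = 0;  M = 7*sqrt(2010)/2010;  N = 0

Compute the unit normal N̂(u, v) = (-7*v/sqrt(49*u^2 + 49*v^2 + 1), -7*u/sqrt(49*u^2 + 49*v^2 + 1), 1/sqrt(49*u^2 + 49*v^2 + 1)), and the second partials r_uu, r_uv, r_vv. Take dot products:
  L(u, v) = r_uu · N̂ = 0,
  M(u, v) = r_uv · N̂ = 7/sqrt(49*u^2 + 49*v^2 + 1),
  N(u, v) = r_vv · N̂ = 0.
Evaluating at (u, v) = (-5, 4):
  L = 0, M = 7*sqrt(2010)/2010, N = 0.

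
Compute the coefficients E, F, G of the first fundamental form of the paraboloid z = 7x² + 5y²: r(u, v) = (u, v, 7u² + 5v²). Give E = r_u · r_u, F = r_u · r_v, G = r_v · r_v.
E = 196*u^2 + 1;  F = 140*u*v;  G = 100*v^2 + 1

Compute partials: r_u = (1, 0, 14*u), r_v = (0, 1, 10*v). Then
  E = r_u · r_u = 196*u^2 + 1,
  F = r_u · r_v = 140*u*v,
  G = r_v · r_v = 100*v^2 + 1.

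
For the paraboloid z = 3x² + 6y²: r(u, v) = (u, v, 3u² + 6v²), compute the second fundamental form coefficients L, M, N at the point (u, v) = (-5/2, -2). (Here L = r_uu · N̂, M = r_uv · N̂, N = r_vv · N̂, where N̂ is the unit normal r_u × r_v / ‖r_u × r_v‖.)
L = 3*sqrt(802)/401;  M = 0;  N = 6*sqrt(802)/401

Compute the unit normal N̂(u, v) = (-6*u/sqrt(36*u^2 + 144*v^2 + 1), -12*v/sqrt(36*u^2 + 144*v^2 + 1), 1/sqrt(36*u^2 + 144*v^2 + 1)), and the second partials r_uu, r_uv, r_vv. Take dot products:
  L(u, v) = r_uu · N̂ = 6/sqrt(36*u^2 + 144*v^2 + 1),
  M(u, v) = r_uv · N̂ = 0,
  N(u, v) = r_vv · N̂ = 12/sqrt(36*u^2 + 144*v^2 + 1).
Evaluating at (u, v) = (-5/2, -2):
  L = 3*sqrt(802)/401, M = 0, N = 6*sqrt(802)/401.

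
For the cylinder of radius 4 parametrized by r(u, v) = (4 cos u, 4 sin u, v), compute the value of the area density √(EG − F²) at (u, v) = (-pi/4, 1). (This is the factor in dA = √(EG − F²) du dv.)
√(EG − F²)|_{(-pi/4, 1)} = 4

E = 16, F = 0, G = 1, so EG − F² = 16. Taking the positive square root: √(EG − F²) = 4. At (u, v) = (-pi/4, 1): 4.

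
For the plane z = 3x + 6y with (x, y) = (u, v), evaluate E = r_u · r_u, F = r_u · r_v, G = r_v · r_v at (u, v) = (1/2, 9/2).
E = 10;  F = 18;  G = 37

Partials: r_u = (1, 0, 3), r_v = (0, 1, 6). As functions of (u, v):
  E = r_u · r_u = 10,
  F = r_u · r_v = 18,
  G = r_v · r_v = 37.
Evaluating at (u, v) = (1/2, 9/2): E = 10, F = 18, G = 37.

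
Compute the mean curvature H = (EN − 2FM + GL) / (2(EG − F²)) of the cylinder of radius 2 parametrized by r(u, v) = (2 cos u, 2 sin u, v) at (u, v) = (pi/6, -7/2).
H = -1/4

With E = 4, F = 0, G = 1, L = -2, M = 0, N = 0, assemble
  H = (EN − 2FM + GL) / (2(EG − F²)) = -1/4.
At (u, v) = (pi/6, -7/2): H = -1/4.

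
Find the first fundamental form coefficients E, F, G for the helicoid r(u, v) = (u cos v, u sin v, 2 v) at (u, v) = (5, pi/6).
E = 1;  F = 0;  G = 29

Partials: r_u = (cos(v), sin(v), 0), r_v = (-u*sin(v), u*cos(v), 2). As functions of (u, v):
  E = r_u · r_u = 1,
  F = r_u · r_v = 0,
  G = r_v · r_v = u^2 + 4.
Evaluating at (u, v) = (5, pi/6): E = 1, F = 0, G = 29.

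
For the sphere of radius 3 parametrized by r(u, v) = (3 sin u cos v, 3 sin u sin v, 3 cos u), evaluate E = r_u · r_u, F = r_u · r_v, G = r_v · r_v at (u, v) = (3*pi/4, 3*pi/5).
E = 9;  F = 0;  G = 9/2

Partials: r_u = (3*cos(u)*cos(v), 3*sin(v)*cos(u), -3*sin(u)), r_v = (-3*sin(u)*sin(v), 3*sin(u)*cos(v), 0). As functions of (u, v):
  E = r_u · r_u = 9,
  F = r_u · r_v = 0,
  G = r_v · r_v = 9*sin(u)^2.
Evaluating at (u, v) = (3*pi/4, 3*pi/5): E = 9, F = 0, G = 9/2.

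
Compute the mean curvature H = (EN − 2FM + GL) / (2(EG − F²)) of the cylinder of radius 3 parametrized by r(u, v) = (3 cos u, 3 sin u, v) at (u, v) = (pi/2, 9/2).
H = -1/6

With E = 9, F = 0, G = 1, L = -3, M = 0, N = 0, assemble
  H = (EN − 2FM + GL) / (2(EG − F²)) = -1/6.
At (u, v) = (pi/2, 9/2): H = -1/6.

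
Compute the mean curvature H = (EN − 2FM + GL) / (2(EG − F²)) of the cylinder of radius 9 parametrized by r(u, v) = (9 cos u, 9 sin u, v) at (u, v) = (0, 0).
H = -1/18

With E = 81, F = 0, G = 1, L = -9, M = 0, N = 0, assemble
  H = (EN − 2FM + GL) / (2(EG − F²)) = -1/18.
At (u, v) = (0, 0): H = -1/18.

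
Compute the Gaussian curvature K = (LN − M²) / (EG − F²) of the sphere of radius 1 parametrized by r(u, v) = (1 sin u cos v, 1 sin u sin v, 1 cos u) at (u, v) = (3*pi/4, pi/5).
K = 1

Coefficients of the first fundamental form: E = 1, F = 0, G = sin(u)^2.
Coefficients of the second fundamental form: L = -sin(u)/Abs(sin(u)), M = 0, N = -sin(u)^3/Abs(sin(u)).
Assemble K = (LN − M²)/(EG − F²) = 1. At (u, v) = (3*pi/4, pi/5): K = 1.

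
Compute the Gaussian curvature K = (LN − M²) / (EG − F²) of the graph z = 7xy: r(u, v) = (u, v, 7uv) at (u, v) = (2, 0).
K = -49/38809

Coefficients of the first fundamental form: E = 49*v^2 + 1, F = 49*u*v, G = 49*u^2 + 1.
Coefficients of the second fundamental form: L = 0, M = 7/sqrt(49*u^2 + 49*v^2 + 1), N = 0.
Assemble K = (LN − M²)/(EG − F²) = -49/(2401*u^4 + 4802*u^2*v^2 + 98*u^2 + 2401*v^4 + 98*v^2 + 1). At (u, v) = (2, 0): K = -49/38809.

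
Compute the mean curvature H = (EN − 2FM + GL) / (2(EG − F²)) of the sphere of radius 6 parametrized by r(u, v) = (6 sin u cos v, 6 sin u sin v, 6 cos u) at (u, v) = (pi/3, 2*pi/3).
H = -1/6

With E = 36, F = 0, G = 36*sin(u)^2, L = -6*sin(u)/Abs(sin(u)), M = 0, N = -6*sin(u)^3/Abs(sin(u)), assemble
  H = (EN − 2FM + GL) / (2(EG − F²)) = -sin(u)/(6*Abs(sin(u))).
At (u, v) = (pi/3, 2*pi/3): H = -1/6.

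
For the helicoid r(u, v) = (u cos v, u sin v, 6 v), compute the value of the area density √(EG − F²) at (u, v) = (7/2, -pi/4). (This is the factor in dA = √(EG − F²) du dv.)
√(EG − F²)|_{(7/2, -pi/4)} = sqrt(193)/2

E = 1, F = 0, G = u^2 + 36, so EG − F² = u^2 + 36. Taking the positive square root: √(EG − F²) = sqrt(u^2 + 36). At (u, v) = (7/2, -pi/4): sqrt(193)/2.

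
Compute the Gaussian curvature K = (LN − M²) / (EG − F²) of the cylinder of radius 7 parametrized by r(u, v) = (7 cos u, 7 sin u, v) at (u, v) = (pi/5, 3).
K = 0

Coefficients of the first fundamental form: E = 49, F = 0, G = 1.
Coefficients of the second fundamental form: L = -7, M = 0, N = 0.
Assemble K = (LN − M²)/(EG − F²) = 0. At (u, v) = (pi/5, 3): K = 0.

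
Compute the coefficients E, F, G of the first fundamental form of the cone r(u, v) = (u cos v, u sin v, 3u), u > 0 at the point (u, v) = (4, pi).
E = 10;  F = 0;  G = 16

Partials: r_u = (cos(v), sin(v), 3), r_v = (-u*sin(v), u*cos(v), 0). As functions of (u, v):
  E = r_u · r_u = 10,
  F = r_u · r_v = 0,
  G = r_v · r_v = u^2.
Evaluating at (u, v) = (4, pi): E = 10, F = 0, G = 16.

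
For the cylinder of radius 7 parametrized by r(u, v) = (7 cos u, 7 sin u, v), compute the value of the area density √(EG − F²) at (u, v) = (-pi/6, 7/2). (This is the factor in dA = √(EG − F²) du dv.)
√(EG − F²)|_{(-pi/6, 7/2)} = 7

E = 49, F = 0, G = 1, so EG − F² = 49. Taking the positive square root: √(EG − F²) = 7. At (u, v) = (-pi/6, 7/2): 7.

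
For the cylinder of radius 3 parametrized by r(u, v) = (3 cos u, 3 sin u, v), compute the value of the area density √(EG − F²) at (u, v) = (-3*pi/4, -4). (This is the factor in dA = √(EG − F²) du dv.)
√(EG − F²)|_{(-3*pi/4, -4)} = 3

E = 9, F = 0, G = 1, so EG − F² = 9. Taking the positive square root: √(EG − F²) = 3. At (u, v) = (-3*pi/4, -4): 3.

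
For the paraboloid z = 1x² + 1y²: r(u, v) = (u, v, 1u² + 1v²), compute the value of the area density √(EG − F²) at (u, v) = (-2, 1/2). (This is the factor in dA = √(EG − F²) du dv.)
√(EG − F²)|_{(-2, 1/2)} = 3*sqrt(2)

E = 4*u^2 + 1, F = 4*u*v, G = 4*v^2 + 1, so EG − F² = 4*u^2 + 4*v^2 + 1. Taking the positive square root: √(EG − F²) = sqrt(4*u^2 + 4*v^2 + 1). At (u, v) = (-2, 1/2): 3*sqrt(2).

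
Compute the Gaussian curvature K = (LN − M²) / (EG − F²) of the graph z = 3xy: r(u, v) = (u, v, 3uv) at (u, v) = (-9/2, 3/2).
K = -36/165649

Coefficients of the first fundamental form: E = 9*v^2 + 1, F = 9*u*v, G = 9*u^2 + 1.
Coefficients of the second fundamental form: L = 0, M = 3/sqrt(9*u^2 + 9*v^2 + 1), N = 0.
Assemble K = (LN − M²)/(EG − F²) = -9/(81*u^4 + 162*u^2*v^2 + 18*u^2 + 81*v^4 + 18*v^2 + 1). At (u, v) = (-9/2, 3/2): K = -36/165649.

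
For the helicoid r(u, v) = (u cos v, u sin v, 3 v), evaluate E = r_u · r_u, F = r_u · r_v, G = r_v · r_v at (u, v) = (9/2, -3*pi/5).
E = 1;  F = 0;  G = 117/4

Partials: r_u = (cos(v), sin(v), 0), r_v = (-u*sin(v), u*cos(v), 3). As functions of (u, v):
  E = r_u · r_u = 1,
  F = r_u · r_v = 0,
  G = r_v · r_v = u^2 + 9.
Evaluating at (u, v) = (9/2, -3*pi/5): E = 1, F = 0, G = 117/4.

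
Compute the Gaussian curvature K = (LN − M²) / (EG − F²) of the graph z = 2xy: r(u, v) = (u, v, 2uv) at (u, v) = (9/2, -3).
K = -1/3481

Coefficients of the first fundamental form: E = 4*v^2 + 1, F = 4*u*v, G = 4*u^2 + 1.
Coefficients of the second fundamental form: L = 0, M = 2/sqrt(4*u^2 + 4*v^2 + 1), N = 0.
Assemble K = (LN − M²)/(EG − F²) = -4/(16*u^4 + 32*u^2*v^2 + 8*u^2 + 16*v^4 + 8*v^2 + 1). At (u, v) = (9/2, -3): K = -1/3481.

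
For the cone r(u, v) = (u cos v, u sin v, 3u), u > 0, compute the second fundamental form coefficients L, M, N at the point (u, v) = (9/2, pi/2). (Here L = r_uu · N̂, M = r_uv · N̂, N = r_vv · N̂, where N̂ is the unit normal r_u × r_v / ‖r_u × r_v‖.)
L = 0;  M = 0;  N = 27*sqrt(10)/20

Compute the unit normal N̂(u, v) = (-3*sqrt(10)*u*cos(v)/(10*Abs(u)), -3*sqrt(10)*u*sin(v)/(10*Abs(u)), sqrt(10)*u/(10*Abs(u))), and the second partials r_uu, r_uv, r_vv. Take dot products:
  L(u, v) = r_uu · N̂ = 0,
  M(u, v) = r_uv · N̂ = 0,
  N(u, v) = r_vv · N̂ = 3*sqrt(10)*u^2/(10*Abs(u)).
Evaluating at (u, v) = (9/2, pi/2):
  L = 0, M = 0, N = 27*sqrt(10)/20.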